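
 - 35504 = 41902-77406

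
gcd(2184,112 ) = 56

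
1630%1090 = 540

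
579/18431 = 579/18431 = 0.03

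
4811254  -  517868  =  4293386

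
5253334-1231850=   4021484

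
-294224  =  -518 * 568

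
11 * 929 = 10219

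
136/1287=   136/1287=0.11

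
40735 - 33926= 6809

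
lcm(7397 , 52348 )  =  680524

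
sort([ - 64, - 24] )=[-64,  -  24 ]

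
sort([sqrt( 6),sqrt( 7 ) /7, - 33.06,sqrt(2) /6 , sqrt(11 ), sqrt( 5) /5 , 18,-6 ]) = [ - 33.06, - 6 , sqrt( 2 )/6,sqrt ( 7 ) /7 , sqrt(5) /5, sqrt(6), sqrt( 11 ), 18] 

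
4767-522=4245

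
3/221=3/221 = 0.01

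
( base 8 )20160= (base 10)8304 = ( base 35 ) 6R9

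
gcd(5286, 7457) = 1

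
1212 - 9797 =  - 8585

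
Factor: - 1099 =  - 7^1*157^1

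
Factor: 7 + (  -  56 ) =-49 = - 7^2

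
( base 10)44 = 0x2C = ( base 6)112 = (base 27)1H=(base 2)101100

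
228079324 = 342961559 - 114882235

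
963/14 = 963/14 = 68.79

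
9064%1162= 930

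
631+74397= 75028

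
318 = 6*53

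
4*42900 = 171600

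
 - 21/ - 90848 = 21/90848 = 0.00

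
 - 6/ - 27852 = 1/4642 = 0.00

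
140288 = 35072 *4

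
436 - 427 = 9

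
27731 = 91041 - 63310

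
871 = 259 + 612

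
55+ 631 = 686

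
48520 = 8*6065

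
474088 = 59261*8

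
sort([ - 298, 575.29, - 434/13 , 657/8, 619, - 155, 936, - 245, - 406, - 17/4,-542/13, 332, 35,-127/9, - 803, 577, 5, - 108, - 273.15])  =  [-803, - 406,-298,-273.15, - 245, - 155, -108, - 542/13, - 434/13, - 127/9,-17/4, 5, 35, 657/8, 332, 575.29 , 577,619, 936] 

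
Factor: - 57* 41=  - 3^1 *19^1*41^1 = - 2337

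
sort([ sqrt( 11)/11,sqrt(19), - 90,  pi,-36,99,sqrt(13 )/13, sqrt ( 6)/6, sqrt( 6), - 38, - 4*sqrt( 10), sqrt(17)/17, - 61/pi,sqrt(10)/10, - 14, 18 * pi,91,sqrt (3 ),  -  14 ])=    [ - 90,- 38, - 36, - 61/pi, - 14,- 14, - 4*sqrt( 10 ), sqrt( 17)/17,sqrt(13)/13,sqrt( 11 ) /11, sqrt( 10)/10, sqrt( 6)/6, sqrt(3 ),  sqrt(6 ),pi, sqrt(19), 18 * pi,91, 99] 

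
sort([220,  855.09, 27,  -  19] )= [ - 19, 27, 220, 855.09]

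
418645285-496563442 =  - 77918157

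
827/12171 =827/12171  =  0.07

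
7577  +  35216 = 42793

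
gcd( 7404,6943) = 1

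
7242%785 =177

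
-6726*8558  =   - 57561108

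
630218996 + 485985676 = 1116204672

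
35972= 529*68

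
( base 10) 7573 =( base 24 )D3D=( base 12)4471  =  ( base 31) 7R9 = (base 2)1110110010101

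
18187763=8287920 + 9899843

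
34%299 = 34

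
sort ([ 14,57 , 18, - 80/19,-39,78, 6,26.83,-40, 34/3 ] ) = [-40,  -  39,-80/19,6, 34/3,14, 18,26.83, 57 , 78]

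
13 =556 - 543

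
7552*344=2597888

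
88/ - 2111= - 88/2111 = - 0.04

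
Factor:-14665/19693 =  - 5^1*7^1*47^ (-1) = - 35/47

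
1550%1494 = 56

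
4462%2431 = 2031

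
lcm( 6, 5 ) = 30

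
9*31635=284715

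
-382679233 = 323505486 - 706184719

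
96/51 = 32/17 = 1.88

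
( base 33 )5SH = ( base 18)11CE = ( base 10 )6386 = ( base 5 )201021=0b1100011110010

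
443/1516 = 443/1516= 0.29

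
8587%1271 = 961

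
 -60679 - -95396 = 34717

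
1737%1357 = 380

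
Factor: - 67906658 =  - 2^1 * 33953329^1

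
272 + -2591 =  - 2319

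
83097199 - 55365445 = 27731754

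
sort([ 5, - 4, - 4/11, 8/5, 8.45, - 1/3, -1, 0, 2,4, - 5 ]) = [  -  5, - 4,-1, - 4/11, - 1/3,  0, 8/5, 2, 4, 5, 8.45]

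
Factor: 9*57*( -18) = - 2^1  *  3^5*19^1= - 9234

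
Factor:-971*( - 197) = 197^1*971^1 = 191287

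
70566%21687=5505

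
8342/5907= 8342/5907 = 1.41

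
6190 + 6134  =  12324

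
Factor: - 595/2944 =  - 2^ (  -  7 ) * 5^1*7^1*17^1*23^(-1)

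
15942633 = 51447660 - 35505027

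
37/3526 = 37/3526 = 0.01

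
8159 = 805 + 7354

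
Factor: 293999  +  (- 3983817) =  - 2^1*11^1*367^1*  457^1 = -  3689818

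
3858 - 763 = 3095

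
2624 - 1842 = 782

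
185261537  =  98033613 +87227924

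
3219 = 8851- 5632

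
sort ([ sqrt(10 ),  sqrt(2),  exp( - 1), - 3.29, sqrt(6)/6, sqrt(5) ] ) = [  -  3.29,exp(-1),sqrt ( 6) /6, sqrt( 2 ), sqrt(5 ),  sqrt( 10)]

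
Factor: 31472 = 2^4 * 7^1 * 281^1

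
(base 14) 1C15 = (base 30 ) 5KF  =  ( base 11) 3930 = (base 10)5115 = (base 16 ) 13FB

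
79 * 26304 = 2078016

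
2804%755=539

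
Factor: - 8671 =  - 13^1 * 23^1*29^1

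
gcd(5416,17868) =4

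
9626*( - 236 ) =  - 2271736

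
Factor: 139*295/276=41005/276 = 2^( - 2 )*3^( - 1) * 5^1 * 23^ ( - 1)*59^1*139^1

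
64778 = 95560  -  30782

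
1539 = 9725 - 8186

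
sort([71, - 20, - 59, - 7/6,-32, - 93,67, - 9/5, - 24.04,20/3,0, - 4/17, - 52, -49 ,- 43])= [ - 93,  -  59 , - 52, - 49, - 43,  -  32, - 24.04, - 20, - 9/5, - 7/6, - 4/17,0,20/3,67,71] 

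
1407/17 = 82 +13/17 = 82.76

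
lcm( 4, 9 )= 36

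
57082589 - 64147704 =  - 7065115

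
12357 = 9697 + 2660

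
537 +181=718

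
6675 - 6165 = 510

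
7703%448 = 87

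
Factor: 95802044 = 2^2 * 13^2*141719^1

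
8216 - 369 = 7847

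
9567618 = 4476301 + 5091317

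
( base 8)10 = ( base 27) 8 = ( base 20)8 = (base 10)8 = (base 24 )8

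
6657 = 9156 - 2499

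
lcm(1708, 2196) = 15372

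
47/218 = 47/218  =  0.22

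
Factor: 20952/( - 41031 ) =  - 24/47=-  2^3*3^1*47^( - 1) 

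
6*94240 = 565440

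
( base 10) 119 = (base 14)87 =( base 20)5J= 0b1110111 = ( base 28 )47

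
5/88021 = 5/88021= 0.00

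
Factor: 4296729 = 3^1*1432243^1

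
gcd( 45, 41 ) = 1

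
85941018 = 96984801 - 11043783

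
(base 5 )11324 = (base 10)839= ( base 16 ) 347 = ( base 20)21j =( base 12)59B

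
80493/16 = 5030+13/16= 5030.81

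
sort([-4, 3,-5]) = [ - 5, - 4,  3] 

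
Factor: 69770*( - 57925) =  - 4041427250 = -  2^1*5^3*7^1* 331^1*6977^1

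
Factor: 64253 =7^1*67^1 * 137^1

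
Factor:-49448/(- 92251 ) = 2^3*7^1*883^1*92251^( - 1 )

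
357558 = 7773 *46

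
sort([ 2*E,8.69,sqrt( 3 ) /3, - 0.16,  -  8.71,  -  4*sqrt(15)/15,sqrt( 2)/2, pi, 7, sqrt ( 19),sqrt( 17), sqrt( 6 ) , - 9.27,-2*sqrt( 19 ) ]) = [ - 9.27,-2*sqrt( 19 ), - 8.71,-4*sqrt( 15 )/15,  -  0.16 , sqrt( 3)/3,sqrt(2 )/2,sqrt( 6 ),pi,sqrt( 17), sqrt( 19),2*E , 7,8.69]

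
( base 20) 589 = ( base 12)1309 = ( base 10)2169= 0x879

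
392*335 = 131320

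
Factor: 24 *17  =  2^3 * 3^1*17^1= 408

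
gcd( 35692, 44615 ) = 8923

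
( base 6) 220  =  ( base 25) 39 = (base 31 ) 2M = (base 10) 84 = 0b1010100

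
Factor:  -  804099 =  - 3^1*19^1*14107^1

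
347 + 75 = 422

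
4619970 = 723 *6390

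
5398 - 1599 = 3799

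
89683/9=9964  +  7/9= 9964.78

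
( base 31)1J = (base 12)42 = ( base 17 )2g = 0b110010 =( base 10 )50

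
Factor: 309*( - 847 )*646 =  - 169073058 = - 2^1 *3^1*7^1 * 11^2*17^1*19^1*103^1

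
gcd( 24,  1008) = 24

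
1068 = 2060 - 992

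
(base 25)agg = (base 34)5Q2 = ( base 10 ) 6666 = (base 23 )CDJ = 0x1A0A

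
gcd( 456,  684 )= 228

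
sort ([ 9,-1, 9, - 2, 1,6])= [ - 2, - 1, 1,  6, 9,9] 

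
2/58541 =2/58541 = 0.00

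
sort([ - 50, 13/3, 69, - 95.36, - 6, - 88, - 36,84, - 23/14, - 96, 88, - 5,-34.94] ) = [-96, - 95.36, - 88, - 50 ,-36, - 34.94,  -  6, - 5, - 23/14, 13/3,69 , 84,88] 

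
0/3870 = 0 = 0.00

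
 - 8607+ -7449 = - 16056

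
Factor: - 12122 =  - 2^1 * 11^1*19^1*29^1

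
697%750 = 697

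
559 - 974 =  - 415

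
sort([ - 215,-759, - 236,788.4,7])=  [ - 759, - 236,-215,7 , 788.4]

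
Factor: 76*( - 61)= - 2^2 * 19^1*61^1  =  - 4636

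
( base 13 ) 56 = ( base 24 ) 2N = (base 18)3H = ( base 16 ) 47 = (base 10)71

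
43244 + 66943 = 110187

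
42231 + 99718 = 141949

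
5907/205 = 28 + 167/205  =  28.81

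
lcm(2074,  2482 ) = 151402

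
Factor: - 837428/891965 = -2^2*5^( - 1)*178393^( - 1)*209357^1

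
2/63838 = 1/31919=0.00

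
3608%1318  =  972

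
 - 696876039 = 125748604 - 822624643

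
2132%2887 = 2132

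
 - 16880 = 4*( - 4220)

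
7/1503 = 7/1503 = 0.00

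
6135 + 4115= 10250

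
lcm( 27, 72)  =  216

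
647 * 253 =163691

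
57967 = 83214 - 25247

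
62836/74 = 849 + 5/37 = 849.14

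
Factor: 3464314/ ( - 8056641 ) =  - 2^1*3^ (  -  1)*7^1*247451^1*2685547^( - 1 )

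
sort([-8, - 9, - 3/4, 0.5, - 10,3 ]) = [ - 10 , - 9, - 8,-3/4, 0.5, 3 ]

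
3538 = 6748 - 3210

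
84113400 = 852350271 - 768236871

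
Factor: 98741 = 293^1*337^1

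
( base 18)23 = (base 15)29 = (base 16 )27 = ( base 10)39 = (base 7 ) 54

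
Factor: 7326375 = 3^1*5^3*7^1*2791^1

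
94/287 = 94/287=   0.33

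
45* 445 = 20025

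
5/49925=1/9985 = 0.00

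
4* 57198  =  228792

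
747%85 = 67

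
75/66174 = 25/22058 = 0.00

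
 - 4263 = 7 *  ( - 609)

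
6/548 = 3/274  =  0.01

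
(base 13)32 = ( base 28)1D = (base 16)29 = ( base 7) 56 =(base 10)41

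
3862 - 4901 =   -  1039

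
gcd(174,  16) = 2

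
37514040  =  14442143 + 23071897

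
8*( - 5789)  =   - 46312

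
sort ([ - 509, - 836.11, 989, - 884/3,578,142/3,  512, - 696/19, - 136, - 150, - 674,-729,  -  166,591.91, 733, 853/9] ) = [ - 836.11, - 729, - 674, - 509 , - 884/3, - 166, - 150, - 136 , - 696/19, 142/3, 853/9,512 , 578,591.91, 733,989] 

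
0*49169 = 0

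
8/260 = 2/65 = 0.03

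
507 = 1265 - 758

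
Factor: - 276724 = - 2^2  *7^1*9883^1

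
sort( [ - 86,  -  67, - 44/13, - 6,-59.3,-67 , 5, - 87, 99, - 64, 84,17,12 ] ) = [ - 87, - 86 ,-67 , - 67, - 64, - 59.3, - 6, - 44/13,5 , 12,  17,84 , 99] 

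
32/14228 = 8/3557 = 0.00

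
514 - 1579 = -1065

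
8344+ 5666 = 14010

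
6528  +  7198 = 13726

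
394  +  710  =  1104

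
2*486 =972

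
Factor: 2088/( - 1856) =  - 2^( - 3)*3^2 = -  9/8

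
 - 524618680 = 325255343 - 849874023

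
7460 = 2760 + 4700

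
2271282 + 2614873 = 4886155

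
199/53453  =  199/53453 = 0.00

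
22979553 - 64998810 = -42019257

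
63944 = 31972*2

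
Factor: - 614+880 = 2^1*7^1 * 19^1 = 266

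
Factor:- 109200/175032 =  - 350/561 = - 2^1*3^( - 1)*5^2*7^1*11^( - 1)*17^( - 1)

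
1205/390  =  3 + 7/78= 3.09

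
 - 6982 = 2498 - 9480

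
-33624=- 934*36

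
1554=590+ 964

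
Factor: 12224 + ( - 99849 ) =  - 87625 = -5^3*701^1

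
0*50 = 0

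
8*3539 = 28312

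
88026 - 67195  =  20831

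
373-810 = -437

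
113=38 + 75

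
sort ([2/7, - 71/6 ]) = [ - 71/6,2/7 ]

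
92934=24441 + 68493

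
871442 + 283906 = 1155348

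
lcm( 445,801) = 4005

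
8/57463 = 8/57463 = 0.00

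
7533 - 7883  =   - 350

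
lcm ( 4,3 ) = 12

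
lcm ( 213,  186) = 13206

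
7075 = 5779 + 1296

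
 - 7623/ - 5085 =847/565 =1.50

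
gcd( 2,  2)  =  2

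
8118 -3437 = 4681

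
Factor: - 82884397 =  - 3121^1*26557^1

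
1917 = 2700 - 783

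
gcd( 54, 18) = 18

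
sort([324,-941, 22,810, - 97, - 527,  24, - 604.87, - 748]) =[ - 941, - 748, - 604.87, - 527, - 97, 22,24,324, 810] 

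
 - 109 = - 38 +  - 71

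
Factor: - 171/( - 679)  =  3^2*7^(-1)*19^1*97^ (-1) 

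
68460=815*84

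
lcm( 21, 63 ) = 63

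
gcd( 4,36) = 4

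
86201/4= 86201/4 = 21550.25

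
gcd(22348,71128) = 4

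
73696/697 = 105 + 511/697=105.73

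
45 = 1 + 44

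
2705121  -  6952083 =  - 4246962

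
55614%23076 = 9462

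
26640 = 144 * 185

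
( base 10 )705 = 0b1011000001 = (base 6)3133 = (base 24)159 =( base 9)863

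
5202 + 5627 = 10829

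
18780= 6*3130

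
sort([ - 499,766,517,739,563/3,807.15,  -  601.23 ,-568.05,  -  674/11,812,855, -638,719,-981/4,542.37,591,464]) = [ - 638, - 601.23,-568.05,-499 , - 981/4,-674/11,  563/3,464,517,542.37,  591,719, 739, 766, 807.15,  812, 855]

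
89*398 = 35422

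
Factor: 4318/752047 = 2^1 *17^1*47^ ( - 1)*127^1*16001^( - 1)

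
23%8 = 7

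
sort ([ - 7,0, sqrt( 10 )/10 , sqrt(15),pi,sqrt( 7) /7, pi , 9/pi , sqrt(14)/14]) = [  -  7,0,sqrt( 14)/14,  sqrt( 10 ) /10,sqrt(7)/7,9/pi,pi, pi, sqrt (15 )]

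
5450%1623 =581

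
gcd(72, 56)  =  8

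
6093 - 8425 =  - 2332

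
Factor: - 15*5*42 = - 3150 = - 2^1*3^2 * 5^2*7^1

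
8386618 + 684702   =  9071320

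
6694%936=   142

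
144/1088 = 9/68 = 0.13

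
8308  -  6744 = 1564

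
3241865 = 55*58943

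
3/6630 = 1/2210 = 0.00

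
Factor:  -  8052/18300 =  - 11/25 = -5^( - 2 )*11^1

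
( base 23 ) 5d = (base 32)40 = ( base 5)1003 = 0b10000000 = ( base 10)128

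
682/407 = 62/37 = 1.68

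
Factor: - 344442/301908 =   -  2^ ( -1)*7^1*59^1 * 181^( - 1 ) =- 413/362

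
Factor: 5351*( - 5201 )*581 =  - 7^2*83^1*743^1*5351^1 = - 16169550131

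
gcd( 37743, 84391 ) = 1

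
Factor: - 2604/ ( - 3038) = 6/7= 2^1*3^1*7^( -1)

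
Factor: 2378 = 2^1*29^1*41^1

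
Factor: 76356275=5^2*29^1*105319^1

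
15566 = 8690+6876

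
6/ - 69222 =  - 1/11537  =  - 0.00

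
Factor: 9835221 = 3^1 * 11^1*491^1*607^1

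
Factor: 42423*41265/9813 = 3^2*5^1*7^1 * 79^1*131^1 * 179^1*3271^( - 1) = 583528365/3271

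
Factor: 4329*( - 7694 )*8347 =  - 278016250122 = - 2^1*3^2*13^1*17^1 * 37^1*491^1*3847^1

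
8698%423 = 238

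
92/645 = 92/645 = 0.14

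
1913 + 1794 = 3707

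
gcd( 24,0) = 24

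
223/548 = 223/548 = 0.41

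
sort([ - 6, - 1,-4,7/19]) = [ - 6, - 4,  -  1,7/19]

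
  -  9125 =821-9946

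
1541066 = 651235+889831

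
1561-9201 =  - 7640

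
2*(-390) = -780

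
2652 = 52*51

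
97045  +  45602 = 142647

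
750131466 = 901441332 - 151309866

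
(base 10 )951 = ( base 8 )1667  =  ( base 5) 12301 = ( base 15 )436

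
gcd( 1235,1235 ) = 1235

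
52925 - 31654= 21271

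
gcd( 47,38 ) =1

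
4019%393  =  89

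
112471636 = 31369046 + 81102590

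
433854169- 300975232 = 132878937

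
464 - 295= 169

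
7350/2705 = 2 + 388/541= 2.72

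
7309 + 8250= 15559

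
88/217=88/217 = 0.41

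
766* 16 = 12256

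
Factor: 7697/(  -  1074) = - 43/6= -2^( - 1)*3^( - 1) * 43^1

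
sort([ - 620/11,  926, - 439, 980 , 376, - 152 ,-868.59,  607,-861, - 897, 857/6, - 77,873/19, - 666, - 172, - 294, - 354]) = [ - 897, - 868.59,-861,-666, - 439, - 354, - 294, - 172, - 152, -77, - 620/11,873/19,857/6, 376,607, 926,980]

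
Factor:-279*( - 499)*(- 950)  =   - 2^1*3^2*5^2*19^1 * 31^1*499^1 = - 132259950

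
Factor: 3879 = 3^2*431^1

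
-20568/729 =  - 6856/243 = -  28.21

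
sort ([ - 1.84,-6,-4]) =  [ -6, - 4, -1.84]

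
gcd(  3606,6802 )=2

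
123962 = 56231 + 67731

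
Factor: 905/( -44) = - 2^(- 2 )*5^1*11^( - 1)*181^1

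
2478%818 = 24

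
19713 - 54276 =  - 34563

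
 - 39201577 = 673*( - 58249 )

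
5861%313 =227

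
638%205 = 23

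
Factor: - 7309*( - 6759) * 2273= 112289679963 =3^2*751^1 * 2273^1*7309^1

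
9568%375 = 193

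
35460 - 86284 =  - 50824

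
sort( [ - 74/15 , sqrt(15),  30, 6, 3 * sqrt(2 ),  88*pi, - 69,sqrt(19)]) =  [ - 69, - 74/15, sqrt(15) , 3*sqrt(2 ) , sqrt( 19),6, 30,88*pi ]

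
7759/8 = 969+7/8 = 969.88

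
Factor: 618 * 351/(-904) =-2^( - 2) * 3^4* 13^1*103^1*113^( - 1 ) = - 108459/452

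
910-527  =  383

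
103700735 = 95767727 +7933008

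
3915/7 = 3915/7 = 559.29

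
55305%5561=5256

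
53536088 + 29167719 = 82703807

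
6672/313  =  21 + 99/313 = 21.32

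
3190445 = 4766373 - 1575928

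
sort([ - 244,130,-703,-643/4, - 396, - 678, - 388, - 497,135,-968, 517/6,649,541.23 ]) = [ - 968,-703, - 678, - 497, - 396, - 388,  -  244,-643/4,517/6 , 130,135, 541.23,649 ]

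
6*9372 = 56232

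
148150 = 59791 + 88359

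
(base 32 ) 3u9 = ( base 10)4041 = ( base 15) 12e6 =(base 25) 6BG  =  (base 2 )111111001001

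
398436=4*99609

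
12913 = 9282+3631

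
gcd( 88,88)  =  88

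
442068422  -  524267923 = - 82199501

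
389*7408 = 2881712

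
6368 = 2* 3184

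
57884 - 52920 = 4964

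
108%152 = 108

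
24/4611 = 8/1537 = 0.01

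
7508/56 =134 + 1/14= 134.07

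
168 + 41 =209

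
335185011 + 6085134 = 341270145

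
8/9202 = 4/4601 = 0.00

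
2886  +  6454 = 9340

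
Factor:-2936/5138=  - 4/7 = - 2^2*7^( - 1 ) 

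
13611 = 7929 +5682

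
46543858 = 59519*782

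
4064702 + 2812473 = 6877175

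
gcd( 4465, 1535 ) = 5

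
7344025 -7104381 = 239644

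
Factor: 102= 2^1*3^1 * 17^1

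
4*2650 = 10600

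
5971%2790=391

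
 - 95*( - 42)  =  3990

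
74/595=74/595 = 0.12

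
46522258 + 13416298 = 59938556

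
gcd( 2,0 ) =2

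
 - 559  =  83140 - 83699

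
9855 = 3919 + 5936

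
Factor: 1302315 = 3^1*5^1* 7^1*79^1*157^1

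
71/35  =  71/35=2.03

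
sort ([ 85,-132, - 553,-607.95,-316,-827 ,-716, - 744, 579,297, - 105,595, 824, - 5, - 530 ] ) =[ - 827, - 744, - 716 , - 607.95, - 553,-530, - 316, - 132, - 105, - 5,85,297,579,595, 824]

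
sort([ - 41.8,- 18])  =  [ - 41.8 , - 18]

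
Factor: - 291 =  -3^1 * 97^1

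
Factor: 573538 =2^1 * 7^1*71^1*577^1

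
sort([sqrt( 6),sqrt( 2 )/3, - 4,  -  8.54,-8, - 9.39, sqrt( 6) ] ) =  [ - 9.39,-8.54 , -8, - 4,sqrt (2)/3,  sqrt(6),  sqrt( 6) ]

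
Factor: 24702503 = 7^1*1471^1 * 2399^1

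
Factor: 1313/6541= 13^1 * 31^(-1 )*101^1*211^(  -  1)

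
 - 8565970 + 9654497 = 1088527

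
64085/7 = 9155 = 9155.00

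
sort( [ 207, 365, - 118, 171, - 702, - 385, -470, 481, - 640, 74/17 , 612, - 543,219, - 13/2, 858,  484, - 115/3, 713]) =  [ - 702,  -  640, - 543, - 470, - 385, - 118, - 115/3 , - 13/2,74/17,171,207,219,365, 481 , 484, 612,  713,858]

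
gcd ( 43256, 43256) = 43256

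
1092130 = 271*4030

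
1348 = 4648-3300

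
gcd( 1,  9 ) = 1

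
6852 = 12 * 571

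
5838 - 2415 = 3423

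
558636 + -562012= - 3376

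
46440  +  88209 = 134649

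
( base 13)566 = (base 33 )S5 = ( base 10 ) 929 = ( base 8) 1641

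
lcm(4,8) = 8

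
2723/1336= 2 + 51/1336 = 2.04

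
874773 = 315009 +559764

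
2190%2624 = 2190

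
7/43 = 7/43 = 0.16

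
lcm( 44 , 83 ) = 3652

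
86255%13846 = 3179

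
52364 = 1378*38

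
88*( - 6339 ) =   -  557832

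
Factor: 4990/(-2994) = - 3^(-1) * 5^1 = -5/3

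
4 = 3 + 1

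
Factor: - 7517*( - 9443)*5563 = 7^1*19^1 *71^1*5563^1*7517^1 = 394878601453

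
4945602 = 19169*258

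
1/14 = 1/14 = 0.07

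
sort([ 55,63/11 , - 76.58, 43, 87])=[-76.58,63/11,43,55,  87 ] 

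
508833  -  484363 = 24470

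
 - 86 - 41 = -127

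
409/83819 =409/83819 = 0.00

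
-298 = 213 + -511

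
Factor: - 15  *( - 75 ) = 1125 = 3^2*5^3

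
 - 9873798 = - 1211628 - 8662170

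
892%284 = 40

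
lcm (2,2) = 2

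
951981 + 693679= 1645660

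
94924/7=13560 + 4/7 =13560.57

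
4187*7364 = 30833068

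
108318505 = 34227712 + 74090793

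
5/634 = 5/634 = 0.01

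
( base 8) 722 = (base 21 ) 114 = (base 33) E4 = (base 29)g2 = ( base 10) 466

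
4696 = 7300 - 2604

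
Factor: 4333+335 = 2^2*3^1*389^1 = 4668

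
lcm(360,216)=1080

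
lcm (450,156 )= 11700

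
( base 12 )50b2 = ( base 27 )c0q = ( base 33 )81T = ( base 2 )10001001000110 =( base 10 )8774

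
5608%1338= 256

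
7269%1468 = 1397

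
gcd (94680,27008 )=8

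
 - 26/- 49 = 26/49= 0.53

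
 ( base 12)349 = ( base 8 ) 751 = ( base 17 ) 1bd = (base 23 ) l6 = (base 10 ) 489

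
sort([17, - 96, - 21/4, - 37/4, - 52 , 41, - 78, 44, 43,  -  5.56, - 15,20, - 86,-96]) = [  -  96, - 96,-86 ,  -  78,  -  52, - 15,- 37/4, - 5.56, - 21/4,17, 20,41,43, 44 ]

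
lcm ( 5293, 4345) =291115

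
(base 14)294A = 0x1c96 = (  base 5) 213233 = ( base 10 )7318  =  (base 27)A11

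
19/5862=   19/5862=0.00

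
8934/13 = 687 + 3/13 = 687.23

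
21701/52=21701/52 = 417.33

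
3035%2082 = 953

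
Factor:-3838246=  - 2^1*1919123^1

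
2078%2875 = 2078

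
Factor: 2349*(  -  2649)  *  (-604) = 2^2 * 3^5 * 29^1* 151^1 * 883^1 = 3758390604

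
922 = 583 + 339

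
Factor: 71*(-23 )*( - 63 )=102879= 3^2 * 7^1*23^1*71^1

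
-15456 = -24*644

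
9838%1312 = 654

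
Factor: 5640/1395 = 376/93 = 2^3*3^( - 1 )*31^( - 1)*47^1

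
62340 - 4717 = 57623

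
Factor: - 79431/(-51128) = 87/56= 2^( - 3 )*3^1*7^ ( - 1 ) * 29^1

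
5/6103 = 5/6103 = 0.00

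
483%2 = 1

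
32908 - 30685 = 2223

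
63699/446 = 63699/446 = 142.82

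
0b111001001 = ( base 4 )13021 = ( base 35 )D2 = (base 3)121221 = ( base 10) 457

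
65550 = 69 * 950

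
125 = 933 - 808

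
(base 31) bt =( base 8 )562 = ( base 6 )1414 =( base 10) 370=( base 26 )e6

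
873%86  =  13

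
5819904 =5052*1152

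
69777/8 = 69777/8  =  8722.12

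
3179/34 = 93+ 1/2 = 93.50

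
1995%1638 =357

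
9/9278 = 9/9278 = 0.00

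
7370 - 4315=3055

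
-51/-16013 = 51/16013 = 0.00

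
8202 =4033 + 4169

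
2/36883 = 2/36883 = 0.00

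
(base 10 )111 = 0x6F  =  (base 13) 87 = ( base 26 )47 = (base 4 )1233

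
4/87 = 4/87= 0.05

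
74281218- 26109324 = 48171894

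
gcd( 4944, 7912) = 8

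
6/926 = 3/463 = 0.01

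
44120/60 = 735+ 1/3 = 735.33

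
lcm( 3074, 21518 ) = 21518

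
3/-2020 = -3/2020 = -  0.00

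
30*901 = 27030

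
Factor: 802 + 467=3^3*47^1 = 1269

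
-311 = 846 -1157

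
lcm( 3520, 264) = 10560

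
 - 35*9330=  - 326550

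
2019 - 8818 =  - 6799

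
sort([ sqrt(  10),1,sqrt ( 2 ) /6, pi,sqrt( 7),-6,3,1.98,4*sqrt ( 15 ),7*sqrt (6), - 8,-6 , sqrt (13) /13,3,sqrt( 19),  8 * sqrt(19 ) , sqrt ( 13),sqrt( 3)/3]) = [ -8, -6, - 6,sqrt(2)/6, sqrt( 13)/13,sqrt(3 ) /3,1, 1.98,sqrt ( 7) , 3, 3 , pi, sqrt(10 ), sqrt(13 ),sqrt( 19), 4*sqrt(15 ),7 *sqrt( 6),8*sqrt( 19)] 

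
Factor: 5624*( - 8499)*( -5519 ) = 263799237144 = 2^3 * 3^1*19^1 *37^1*2833^1 * 5519^1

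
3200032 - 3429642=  - 229610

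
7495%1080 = 1015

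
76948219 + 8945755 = 85893974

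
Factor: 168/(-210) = -4/5 = -2^2*5^( - 1 )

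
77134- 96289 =  -  19155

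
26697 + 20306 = 47003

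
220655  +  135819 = 356474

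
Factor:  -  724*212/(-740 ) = 38372/185 = 2^2*5^(-1) * 37^ ( - 1)*53^1*181^1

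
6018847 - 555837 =5463010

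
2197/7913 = 2197/7913= 0.28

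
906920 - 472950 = 433970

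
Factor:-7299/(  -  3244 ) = 9/4 = 2^( - 2 )*3^2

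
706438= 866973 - 160535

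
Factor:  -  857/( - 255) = 3^(- 1)*5^( - 1)*17^(-1)*857^1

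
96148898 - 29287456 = 66861442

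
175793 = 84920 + 90873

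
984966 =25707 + 959259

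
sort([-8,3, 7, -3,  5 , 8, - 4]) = [ - 8, -4,-3, 3,5 , 7, 8] 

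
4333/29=149+12/29 = 149.41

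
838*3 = 2514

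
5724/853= 6 + 606/853= 6.71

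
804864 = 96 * 8384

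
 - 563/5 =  - 113 + 2/5 = - 112.60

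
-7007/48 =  - 146  +  1/48=- 145.98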